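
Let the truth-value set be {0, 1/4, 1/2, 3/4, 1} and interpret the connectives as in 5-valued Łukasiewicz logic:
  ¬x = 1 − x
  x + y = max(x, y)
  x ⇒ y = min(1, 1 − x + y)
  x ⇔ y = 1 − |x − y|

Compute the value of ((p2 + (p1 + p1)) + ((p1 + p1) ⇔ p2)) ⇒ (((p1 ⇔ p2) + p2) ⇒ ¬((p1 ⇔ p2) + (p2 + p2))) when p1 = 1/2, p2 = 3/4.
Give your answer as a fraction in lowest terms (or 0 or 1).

p1 + p1 = 1/2 + 1/2 = 1/2
p2 + (p1 + p1) = 3/4 + 1/2 = 3/4
p1 + p1 = 1/2 + 1/2 = 1/2
(p1 + p1) ⇔ p2 = 1/2 ⇔ 3/4 = 3/4
(p2 + (p1 + p1)) + ((p1 + p1) ⇔ p2) = 3/4 + 3/4 = 3/4
p1 ⇔ p2 = 1/2 ⇔ 3/4 = 3/4
(p1 ⇔ p2) + p2 = 3/4 + 3/4 = 3/4
p1 ⇔ p2 = 1/2 ⇔ 3/4 = 3/4
p2 + p2 = 3/4 + 3/4 = 3/4
(p1 ⇔ p2) + (p2 + p2) = 3/4 + 3/4 = 3/4
¬((p1 ⇔ p2) + (p2 + p2)) = ¬3/4 = 1/4
((p1 ⇔ p2) + p2) ⇒ ¬((p1 ⇔ p2) + (p2 + p2)) = 3/4 ⇒ 1/4 = 1/2
((p2 + (p1 + p1)) + ((p1 + p1) ⇔ p2)) ⇒ (((p1 ⇔ p2) + p2) ⇒ ¬((p1 ⇔ p2) + (p2 + p2))) = 3/4 ⇒ 1/2 = 3/4

3/4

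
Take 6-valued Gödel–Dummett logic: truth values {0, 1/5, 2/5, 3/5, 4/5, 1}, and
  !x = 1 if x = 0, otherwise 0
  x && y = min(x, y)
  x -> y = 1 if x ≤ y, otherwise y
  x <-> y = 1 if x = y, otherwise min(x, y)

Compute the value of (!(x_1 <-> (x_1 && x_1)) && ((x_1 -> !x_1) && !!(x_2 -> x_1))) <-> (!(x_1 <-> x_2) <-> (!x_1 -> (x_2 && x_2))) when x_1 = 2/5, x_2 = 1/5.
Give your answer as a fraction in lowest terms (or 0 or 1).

x_1 && x_1 = 2/5 && 2/5 = 2/5
x_1 <-> (x_1 && x_1) = 2/5 <-> 2/5 = 1
!(x_1 <-> (x_1 && x_1)) = !1 = 0
!x_1 = !2/5 = 0
x_1 -> !x_1 = 2/5 -> 0 = 0
x_2 -> x_1 = 1/5 -> 2/5 = 1
!(x_2 -> x_1) = !1 = 0
!!(x_2 -> x_1) = !0 = 1
(x_1 -> !x_1) && !!(x_2 -> x_1) = 0 && 1 = 0
!(x_1 <-> (x_1 && x_1)) && ((x_1 -> !x_1) && !!(x_2 -> x_1)) = 0 && 0 = 0
x_1 <-> x_2 = 2/5 <-> 1/5 = 1/5
!(x_1 <-> x_2) = !1/5 = 0
!x_1 = !2/5 = 0
x_2 && x_2 = 1/5 && 1/5 = 1/5
!x_1 -> (x_2 && x_2) = 0 -> 1/5 = 1
!(x_1 <-> x_2) <-> (!x_1 -> (x_2 && x_2)) = 0 <-> 1 = 0
(!(x_1 <-> (x_1 && x_1)) && ((x_1 -> !x_1) && !!(x_2 -> x_1))) <-> (!(x_1 <-> x_2) <-> (!x_1 -> (x_2 && x_2))) = 0 <-> 0 = 1

1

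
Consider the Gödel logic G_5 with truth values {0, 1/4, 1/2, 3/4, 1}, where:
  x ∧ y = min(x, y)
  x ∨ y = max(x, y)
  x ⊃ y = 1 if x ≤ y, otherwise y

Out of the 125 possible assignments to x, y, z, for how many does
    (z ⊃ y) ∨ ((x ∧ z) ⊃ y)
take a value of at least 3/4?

value 1: 95 assignments (counts)
value 3/4: 1 assignment (counts)
value 1/2: 4 assignments
value 1/4: 9 assignments
value 0: 16 assignments
So 96 of the 125 assignments meet the threshold.

96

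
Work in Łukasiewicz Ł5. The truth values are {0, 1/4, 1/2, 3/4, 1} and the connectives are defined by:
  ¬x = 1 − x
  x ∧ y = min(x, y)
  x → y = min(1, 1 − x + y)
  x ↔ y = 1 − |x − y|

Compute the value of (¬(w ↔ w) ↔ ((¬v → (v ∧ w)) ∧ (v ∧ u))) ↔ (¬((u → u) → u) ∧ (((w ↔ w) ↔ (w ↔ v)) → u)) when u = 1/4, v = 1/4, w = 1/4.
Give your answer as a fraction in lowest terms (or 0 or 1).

1/2

w ↔ w = 1/4 ↔ 1/4 = 1
¬(w ↔ w) = ¬1 = 0
¬v = ¬1/4 = 3/4
v ∧ w = 1/4 ∧ 1/4 = 1/4
¬v → (v ∧ w) = 3/4 → 1/4 = 1/2
v ∧ u = 1/4 ∧ 1/4 = 1/4
(¬v → (v ∧ w)) ∧ (v ∧ u) = 1/2 ∧ 1/4 = 1/4
¬(w ↔ w) ↔ ((¬v → (v ∧ w)) ∧ (v ∧ u)) = 0 ↔ 1/4 = 3/4
u → u = 1/4 → 1/4 = 1
(u → u) → u = 1 → 1/4 = 1/4
¬((u → u) → u) = ¬1/4 = 3/4
w ↔ w = 1/4 ↔ 1/4 = 1
w ↔ v = 1/4 ↔ 1/4 = 1
(w ↔ w) ↔ (w ↔ v) = 1 ↔ 1 = 1
((w ↔ w) ↔ (w ↔ v)) → u = 1 → 1/4 = 1/4
¬((u → u) → u) ∧ (((w ↔ w) ↔ (w ↔ v)) → u) = 3/4 ∧ 1/4 = 1/4
(¬(w ↔ w) ↔ ((¬v → (v ∧ w)) ∧ (v ∧ u))) ↔ (¬((u → u) → u) ∧ (((w ↔ w) ↔ (w ↔ v)) → u)) = 3/4 ↔ 1/4 = 1/2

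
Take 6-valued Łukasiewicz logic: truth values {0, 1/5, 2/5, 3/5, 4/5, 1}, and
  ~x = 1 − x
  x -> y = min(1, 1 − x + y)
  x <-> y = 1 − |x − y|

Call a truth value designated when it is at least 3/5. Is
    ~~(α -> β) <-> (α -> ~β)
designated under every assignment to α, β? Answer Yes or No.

Counterexample: take α = 3/5, β = 0.
α -> β = 3/5 -> 0 = 2/5
~(α -> β) = ~2/5 = 3/5
~~(α -> β) = ~3/5 = 2/5
~β = ~0 = 1
α -> ~β = 3/5 -> 1 = 1
~~(α -> β) <-> (α -> ~β) = 2/5 <-> 1 = 2/5
This gives 2/5, which is below 3/5.

No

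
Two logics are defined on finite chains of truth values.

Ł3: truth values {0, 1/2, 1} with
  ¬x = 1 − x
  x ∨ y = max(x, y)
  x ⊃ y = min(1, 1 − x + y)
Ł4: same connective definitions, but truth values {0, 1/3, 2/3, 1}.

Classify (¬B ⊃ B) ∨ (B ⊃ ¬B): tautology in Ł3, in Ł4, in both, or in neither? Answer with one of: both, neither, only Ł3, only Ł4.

both

In Ł3: every assignment gives 1 — tautology.
In Ł4: every assignment gives 1 — tautology.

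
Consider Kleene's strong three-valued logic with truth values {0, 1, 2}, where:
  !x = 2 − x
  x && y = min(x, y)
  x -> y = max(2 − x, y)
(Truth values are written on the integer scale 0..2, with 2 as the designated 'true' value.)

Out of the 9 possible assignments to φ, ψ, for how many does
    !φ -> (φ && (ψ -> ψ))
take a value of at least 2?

3

φ = 0, ψ = 0 ↦ 0  <
φ = 0, ψ = 1 ↦ 0  <
φ = 0, ψ = 2 ↦ 0  <
φ = 1, ψ = 0 ↦ 1  <
φ = 1, ψ = 1 ↦ 1  <
φ = 1, ψ = 2 ↦ 1  <
φ = 2, ψ = 0 ↦ 2  ≥
φ = 2, ψ = 1 ↦ 2  ≥
φ = 2, ψ = 2 ↦ 2  ≥
So 3 of the 9 assignments meet the threshold.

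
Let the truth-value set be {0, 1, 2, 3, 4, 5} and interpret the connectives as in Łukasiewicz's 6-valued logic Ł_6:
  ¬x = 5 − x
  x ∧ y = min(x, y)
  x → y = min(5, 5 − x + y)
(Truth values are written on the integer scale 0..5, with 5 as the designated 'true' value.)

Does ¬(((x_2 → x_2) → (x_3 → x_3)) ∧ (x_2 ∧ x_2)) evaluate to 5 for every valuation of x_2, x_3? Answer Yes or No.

Counterexample: take x_2 = 1, x_3 = 0.
x_2 → x_2 = 1 → 1 = 5
x_3 → x_3 = 0 → 0 = 5
(x_2 → x_2) → (x_3 → x_3) = 5 → 5 = 5
x_2 ∧ x_2 = 1 ∧ 1 = 1
((x_2 → x_2) → (x_3 → x_3)) ∧ (x_2 ∧ x_2) = 5 ∧ 1 = 1
¬(((x_2 → x_2) → (x_3 → x_3)) ∧ (x_2 ∧ x_2)) = ¬1 = 4
This gives 4 ≠ 5.

No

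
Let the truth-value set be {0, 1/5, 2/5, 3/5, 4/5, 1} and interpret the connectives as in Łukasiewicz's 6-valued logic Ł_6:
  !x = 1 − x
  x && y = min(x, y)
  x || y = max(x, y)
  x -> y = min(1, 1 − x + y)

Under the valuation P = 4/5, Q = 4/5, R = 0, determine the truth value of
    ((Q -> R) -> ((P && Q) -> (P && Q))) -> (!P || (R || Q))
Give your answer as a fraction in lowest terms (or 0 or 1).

4/5

Q -> R = 4/5 -> 0 = 1/5
P && Q = 4/5 && 4/5 = 4/5
P && Q = 4/5 && 4/5 = 4/5
(P && Q) -> (P && Q) = 4/5 -> 4/5 = 1
(Q -> R) -> ((P && Q) -> (P && Q)) = 1/5 -> 1 = 1
!P = !4/5 = 1/5
R || Q = 0 || 4/5 = 4/5
!P || (R || Q) = 1/5 || 4/5 = 4/5
((Q -> R) -> ((P && Q) -> (P && Q))) -> (!P || (R || Q)) = 1 -> 4/5 = 4/5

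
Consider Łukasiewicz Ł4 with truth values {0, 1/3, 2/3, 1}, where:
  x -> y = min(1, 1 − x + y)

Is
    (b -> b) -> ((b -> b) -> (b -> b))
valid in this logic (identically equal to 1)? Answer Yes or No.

Yes

b = 0 ↦ 1
b = 1/3 ↦ 1
b = 2/3 ↦ 1
b = 1 ↦ 1
Every assignment gives a value ≥ 1.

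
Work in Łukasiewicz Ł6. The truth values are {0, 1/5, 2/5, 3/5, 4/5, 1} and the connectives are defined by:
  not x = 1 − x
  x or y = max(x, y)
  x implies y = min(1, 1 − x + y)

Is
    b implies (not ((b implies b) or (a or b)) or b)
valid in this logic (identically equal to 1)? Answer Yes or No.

Yes

At a = 1/5, b = 2/5, for instance:
b implies b = 2/5 implies 2/5 = 1
a or b = 1/5 or 2/5 = 2/5
(b implies b) or (a or b) = 1 or 2/5 = 1
not ((b implies b) or (a or b)) = not 1 = 0
not ((b implies b) or (a or b)) or b = 0 or 2/5 = 2/5
b implies (not ((b implies b) or (a or b)) or b) = 2/5 implies 2/5 = 1
and checking the remaining 35 assignments likewise gives ≥ 1 in every case.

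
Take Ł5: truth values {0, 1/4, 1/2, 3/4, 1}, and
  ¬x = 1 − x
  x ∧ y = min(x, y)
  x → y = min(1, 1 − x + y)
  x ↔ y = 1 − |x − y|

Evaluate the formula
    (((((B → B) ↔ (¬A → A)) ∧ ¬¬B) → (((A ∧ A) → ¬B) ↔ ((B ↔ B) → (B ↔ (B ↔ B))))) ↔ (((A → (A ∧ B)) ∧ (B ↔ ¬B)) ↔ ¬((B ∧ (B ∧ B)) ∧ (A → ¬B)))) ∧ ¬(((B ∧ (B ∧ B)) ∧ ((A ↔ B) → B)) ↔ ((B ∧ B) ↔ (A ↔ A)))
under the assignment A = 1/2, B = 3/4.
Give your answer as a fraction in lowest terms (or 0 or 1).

0

B → B = 3/4 → 3/4 = 1
¬A = ¬1/2 = 1/2
¬A → A = 1/2 → 1/2 = 1
(B → B) ↔ (¬A → A) = 1 ↔ 1 = 1
¬B = ¬3/4 = 1/4
¬¬B = ¬1/4 = 3/4
((B → B) ↔ (¬A → A)) ∧ ¬¬B = 1 ∧ 3/4 = 3/4
A ∧ A = 1/2 ∧ 1/2 = 1/2
¬B = ¬3/4 = 1/4
(A ∧ A) → ¬B = 1/2 → 1/4 = 3/4
B ↔ B = 3/4 ↔ 3/4 = 1
B ↔ B = 3/4 ↔ 3/4 = 1
B ↔ (B ↔ B) = 3/4 ↔ 1 = 3/4
(B ↔ B) → (B ↔ (B ↔ B)) = 1 → 3/4 = 3/4
((A ∧ A) → ¬B) ↔ ((B ↔ B) → (B ↔ (B ↔ B))) = 3/4 ↔ 3/4 = 1
(((B → B) ↔ (¬A → A)) ∧ ¬¬B) → (((A ∧ A) → ¬B) ↔ ((B ↔ B) → (B ↔ (B ↔ B)))) = 3/4 → 1 = 1
A ∧ B = 1/2 ∧ 3/4 = 1/2
A → (A ∧ B) = 1/2 → 1/2 = 1
¬B = ¬3/4 = 1/4
B ↔ ¬B = 3/4 ↔ 1/4 = 1/2
(A → (A ∧ B)) ∧ (B ↔ ¬B) = 1 ∧ 1/2 = 1/2
B ∧ B = 3/4 ∧ 3/4 = 3/4
B ∧ (B ∧ B) = 3/4 ∧ 3/4 = 3/4
¬B = ¬3/4 = 1/4
A → ¬B = 1/2 → 1/4 = 3/4
(B ∧ (B ∧ B)) ∧ (A → ¬B) = 3/4 ∧ 3/4 = 3/4
¬((B ∧ (B ∧ B)) ∧ (A → ¬B)) = ¬3/4 = 1/4
((A → (A ∧ B)) ∧ (B ↔ ¬B)) ↔ ¬((B ∧ (B ∧ B)) ∧ (A → ¬B)) = 1/2 ↔ 1/4 = 3/4
((((B → B) ↔ (¬A → A)) ∧ ¬¬B) → (((A ∧ A) → ¬B) ↔ ((B ↔ B) → (B ↔ (B ↔ B))))) ↔ (((A → (A ∧ B)) ∧ (B ↔ ¬B)) ↔ ¬((B ∧ (B ∧ B)) ∧ (A → ¬B))) = 1 ↔ 3/4 = 3/4
B ∧ B = 3/4 ∧ 3/4 = 3/4
B ∧ (B ∧ B) = 3/4 ∧ 3/4 = 3/4
A ↔ B = 1/2 ↔ 3/4 = 3/4
(A ↔ B) → B = 3/4 → 3/4 = 1
(B ∧ (B ∧ B)) ∧ ((A ↔ B) → B) = 3/4 ∧ 1 = 3/4
B ∧ B = 3/4 ∧ 3/4 = 3/4
A ↔ A = 1/2 ↔ 1/2 = 1
(B ∧ B) ↔ (A ↔ A) = 3/4 ↔ 1 = 3/4
((B ∧ (B ∧ B)) ∧ ((A ↔ B) → B)) ↔ ((B ∧ B) ↔ (A ↔ A)) = 3/4 ↔ 3/4 = 1
¬(((B ∧ (B ∧ B)) ∧ ((A ↔ B) → B)) ↔ ((B ∧ B) ↔ (A ↔ A))) = ¬1 = 0
(((((B → B) ↔ (¬A → A)) ∧ ¬¬B) → (((A ∧ A) → ¬B) ↔ ((B ↔ B) → (B ↔ (B ↔ B))))) ↔ (((A → (A ∧ B)) ∧ (B ↔ ¬B)) ↔ ¬((B ∧ (B ∧ B)) ∧ (A → ¬B)))) ∧ ¬(((B ∧ (B ∧ B)) ∧ ((A ↔ B) → B)) ↔ ((B ∧ B) ↔ (A ↔ A))) = 3/4 ∧ 0 = 0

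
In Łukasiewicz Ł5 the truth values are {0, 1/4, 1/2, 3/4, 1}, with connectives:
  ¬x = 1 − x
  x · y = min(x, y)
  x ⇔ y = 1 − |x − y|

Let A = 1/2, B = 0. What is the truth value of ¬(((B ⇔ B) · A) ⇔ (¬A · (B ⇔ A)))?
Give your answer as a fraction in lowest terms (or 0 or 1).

0

B ⇔ B = 0 ⇔ 0 = 1
(B ⇔ B) · A = 1 · 1/2 = 1/2
¬A = ¬1/2 = 1/2
B ⇔ A = 0 ⇔ 1/2 = 1/2
¬A · (B ⇔ A) = 1/2 · 1/2 = 1/2
((B ⇔ B) · A) ⇔ (¬A · (B ⇔ A)) = 1/2 ⇔ 1/2 = 1
¬(((B ⇔ B) · A) ⇔ (¬A · (B ⇔ A))) = ¬1 = 0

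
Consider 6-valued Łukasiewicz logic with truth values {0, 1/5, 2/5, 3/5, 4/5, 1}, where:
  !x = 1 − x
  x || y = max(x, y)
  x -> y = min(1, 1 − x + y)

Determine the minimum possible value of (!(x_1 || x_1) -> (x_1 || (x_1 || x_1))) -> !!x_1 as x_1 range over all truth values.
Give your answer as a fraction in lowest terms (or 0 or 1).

Take x_1 = 2/5:
x_1 || x_1 = 2/5 || 2/5 = 2/5
!(x_1 || x_1) = !2/5 = 3/5
x_1 || x_1 = 2/5 || 2/5 = 2/5
x_1 || (x_1 || x_1) = 2/5 || 2/5 = 2/5
!(x_1 || x_1) -> (x_1 || (x_1 || x_1)) = 3/5 -> 2/5 = 4/5
!x_1 = !2/5 = 3/5
!!x_1 = !3/5 = 2/5
(!(x_1 || x_1) -> (x_1 || (x_1 || x_1))) -> !!x_1 = 4/5 -> 2/5 = 3/5
No assignment yields a value below 3/5, so this is the minimum.

3/5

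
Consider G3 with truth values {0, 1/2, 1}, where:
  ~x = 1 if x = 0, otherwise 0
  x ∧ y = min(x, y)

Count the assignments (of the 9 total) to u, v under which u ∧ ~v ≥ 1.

1

u = 0, v = 0 ↦ 0  <
u = 0, v = 1/2 ↦ 0  <
u = 0, v = 1 ↦ 0  <
u = 1/2, v = 0 ↦ 1/2  <
u = 1/2, v = 1/2 ↦ 0  <
u = 1/2, v = 1 ↦ 0  <
u = 1, v = 0 ↦ 1  ≥
u = 1, v = 1/2 ↦ 0  <
u = 1, v = 1 ↦ 0  <
So 1 of the 9 assignments meets the threshold.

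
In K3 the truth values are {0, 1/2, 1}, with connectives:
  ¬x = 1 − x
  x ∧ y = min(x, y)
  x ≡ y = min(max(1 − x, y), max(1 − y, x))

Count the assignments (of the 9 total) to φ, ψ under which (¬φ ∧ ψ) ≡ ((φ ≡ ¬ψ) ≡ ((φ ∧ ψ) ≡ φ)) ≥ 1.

4

φ = 0, ψ = 0 ↦ 1  ≥
φ = 0, ψ = 1/2 ↦ 1/2  <
φ = 0, ψ = 1 ↦ 1  ≥
φ = 1/2, ψ = 0 ↦ 1/2  <
φ = 1/2, ψ = 1/2 ↦ 1/2  <
φ = 1/2, ψ = 1 ↦ 1/2  <
φ = 1, ψ = 0 ↦ 1  ≥
φ = 1, ψ = 1/2 ↦ 1/2  <
φ = 1, ψ = 1 ↦ 1  ≥
So 4 of the 9 assignments meet the threshold.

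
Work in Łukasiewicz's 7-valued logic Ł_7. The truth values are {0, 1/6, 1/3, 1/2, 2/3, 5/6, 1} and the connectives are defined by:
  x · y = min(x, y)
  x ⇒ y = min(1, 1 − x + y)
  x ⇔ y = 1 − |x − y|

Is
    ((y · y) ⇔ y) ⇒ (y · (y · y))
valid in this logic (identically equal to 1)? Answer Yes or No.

No

Counterexample: take y = 0.
y · y = 0 · 0 = 0
(y · y) ⇔ y = 0 ⇔ 0 = 1
y · y = 0 · 0 = 0
y · (y · y) = 0 · 0 = 0
((y · y) ⇔ y) ⇒ (y · (y · y)) = 1 ⇒ 0 = 0
This gives 0 ≠ 1.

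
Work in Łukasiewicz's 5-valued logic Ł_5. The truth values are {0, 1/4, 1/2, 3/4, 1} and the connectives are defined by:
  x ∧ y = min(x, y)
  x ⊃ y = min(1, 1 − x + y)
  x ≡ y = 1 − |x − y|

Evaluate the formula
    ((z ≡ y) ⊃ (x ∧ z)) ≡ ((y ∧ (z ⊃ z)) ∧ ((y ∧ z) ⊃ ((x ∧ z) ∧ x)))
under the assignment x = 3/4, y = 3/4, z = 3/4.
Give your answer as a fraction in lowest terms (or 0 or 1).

z ≡ y = 3/4 ≡ 3/4 = 1
x ∧ z = 3/4 ∧ 3/4 = 3/4
(z ≡ y) ⊃ (x ∧ z) = 1 ⊃ 3/4 = 3/4
z ⊃ z = 3/4 ⊃ 3/4 = 1
y ∧ (z ⊃ z) = 3/4 ∧ 1 = 3/4
y ∧ z = 3/4 ∧ 3/4 = 3/4
x ∧ z = 3/4 ∧ 3/4 = 3/4
(x ∧ z) ∧ x = 3/4 ∧ 3/4 = 3/4
(y ∧ z) ⊃ ((x ∧ z) ∧ x) = 3/4 ⊃ 3/4 = 1
(y ∧ (z ⊃ z)) ∧ ((y ∧ z) ⊃ ((x ∧ z) ∧ x)) = 3/4 ∧ 1 = 3/4
((z ≡ y) ⊃ (x ∧ z)) ≡ ((y ∧ (z ⊃ z)) ∧ ((y ∧ z) ⊃ ((x ∧ z) ∧ x))) = 3/4 ≡ 3/4 = 1

1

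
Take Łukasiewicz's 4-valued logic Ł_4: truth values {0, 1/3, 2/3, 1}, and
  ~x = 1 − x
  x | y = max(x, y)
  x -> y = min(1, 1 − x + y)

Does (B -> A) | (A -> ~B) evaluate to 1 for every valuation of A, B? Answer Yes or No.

Counterexample: take A = 1/3, B = 1.
B -> A = 1 -> 1/3 = 1/3
~B = ~1 = 0
A -> ~B = 1/3 -> 0 = 2/3
(B -> A) | (A -> ~B) = 1/3 | 2/3 = 2/3
This gives 2/3 ≠ 1.

No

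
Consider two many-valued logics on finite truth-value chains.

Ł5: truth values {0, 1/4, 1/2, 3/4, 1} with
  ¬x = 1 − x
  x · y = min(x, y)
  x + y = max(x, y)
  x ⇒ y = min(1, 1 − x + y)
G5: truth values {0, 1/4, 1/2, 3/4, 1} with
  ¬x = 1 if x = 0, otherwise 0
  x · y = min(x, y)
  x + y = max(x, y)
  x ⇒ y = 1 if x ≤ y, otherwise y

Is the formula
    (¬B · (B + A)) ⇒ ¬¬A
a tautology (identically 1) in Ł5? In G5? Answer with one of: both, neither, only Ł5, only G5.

only G5

In Ł5: at A = 0, B = 1/4 the value is 3/4 — not a tautology.
In G5: every assignment gives 1 — tautology.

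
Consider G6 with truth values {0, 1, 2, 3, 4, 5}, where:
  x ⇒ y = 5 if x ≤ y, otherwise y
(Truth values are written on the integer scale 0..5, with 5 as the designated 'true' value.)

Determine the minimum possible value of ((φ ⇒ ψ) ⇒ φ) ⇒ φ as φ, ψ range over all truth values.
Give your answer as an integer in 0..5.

1

Take φ = 1, ψ = 0:
φ ⇒ ψ = 1 ⇒ 0 = 0
(φ ⇒ ψ) ⇒ φ = 0 ⇒ 1 = 5
((φ ⇒ ψ) ⇒ φ) ⇒ φ = 5 ⇒ 1 = 1
No assignment yields a value below 1, so this is the minimum.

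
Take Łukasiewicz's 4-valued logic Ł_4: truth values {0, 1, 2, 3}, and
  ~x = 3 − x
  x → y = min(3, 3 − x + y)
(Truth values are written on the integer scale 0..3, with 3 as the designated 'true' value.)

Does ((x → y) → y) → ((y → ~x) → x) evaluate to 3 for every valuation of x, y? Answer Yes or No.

No

Counterexample: take x = 0, y = 1.
x → y = 0 → 1 = 3
(x → y) → y = 3 → 1 = 1
~x = ~0 = 3
y → ~x = 1 → 3 = 3
(y → ~x) → x = 3 → 0 = 0
((x → y) → y) → ((y → ~x) → x) = 1 → 0 = 2
This gives 2 ≠ 3.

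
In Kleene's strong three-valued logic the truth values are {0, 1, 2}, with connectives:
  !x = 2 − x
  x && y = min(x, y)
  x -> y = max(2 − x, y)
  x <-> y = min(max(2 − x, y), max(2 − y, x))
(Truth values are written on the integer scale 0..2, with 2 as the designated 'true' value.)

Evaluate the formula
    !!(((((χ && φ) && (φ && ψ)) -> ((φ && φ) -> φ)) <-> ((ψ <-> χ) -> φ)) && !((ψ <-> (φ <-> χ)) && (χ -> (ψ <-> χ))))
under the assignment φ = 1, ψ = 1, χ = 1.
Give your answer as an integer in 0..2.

1

χ && φ = 1 && 1 = 1
φ && ψ = 1 && 1 = 1
(χ && φ) && (φ && ψ) = 1 && 1 = 1
φ && φ = 1 && 1 = 1
(φ && φ) -> φ = 1 -> 1 = 1
((χ && φ) && (φ && ψ)) -> ((φ && φ) -> φ) = 1 -> 1 = 1
ψ <-> χ = 1 <-> 1 = 1
(ψ <-> χ) -> φ = 1 -> 1 = 1
(((χ && φ) && (φ && ψ)) -> ((φ && φ) -> φ)) <-> ((ψ <-> χ) -> φ) = 1 <-> 1 = 1
φ <-> χ = 1 <-> 1 = 1
ψ <-> (φ <-> χ) = 1 <-> 1 = 1
ψ <-> χ = 1 <-> 1 = 1
χ -> (ψ <-> χ) = 1 -> 1 = 1
(ψ <-> (φ <-> χ)) && (χ -> (ψ <-> χ)) = 1 && 1 = 1
!((ψ <-> (φ <-> χ)) && (χ -> (ψ <-> χ))) = !1 = 1
((((χ && φ) && (φ && ψ)) -> ((φ && φ) -> φ)) <-> ((ψ <-> χ) -> φ)) && !((ψ <-> (φ <-> χ)) && (χ -> (ψ <-> χ))) = 1 && 1 = 1
!(((((χ && φ) && (φ && ψ)) -> ((φ && φ) -> φ)) <-> ((ψ <-> χ) -> φ)) && !((ψ <-> (φ <-> χ)) && (χ -> (ψ <-> χ)))) = !1 = 1
!!(((((χ && φ) && (φ && ψ)) -> ((φ && φ) -> φ)) <-> ((ψ <-> χ) -> φ)) && !((ψ <-> (φ <-> χ)) && (χ -> (ψ <-> χ)))) = !1 = 1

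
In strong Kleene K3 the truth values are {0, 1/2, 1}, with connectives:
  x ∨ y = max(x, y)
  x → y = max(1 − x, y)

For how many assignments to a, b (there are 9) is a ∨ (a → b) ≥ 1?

a = 0, b = 0 ↦ 1  ≥
a = 0, b = 1/2 ↦ 1  ≥
a = 0, b = 1 ↦ 1  ≥
a = 1/2, b = 0 ↦ 1/2  <
a = 1/2, b = 1/2 ↦ 1/2  <
a = 1/2, b = 1 ↦ 1  ≥
a = 1, b = 0 ↦ 1  ≥
a = 1, b = 1/2 ↦ 1  ≥
a = 1, b = 1 ↦ 1  ≥
So 7 of the 9 assignments meet the threshold.

7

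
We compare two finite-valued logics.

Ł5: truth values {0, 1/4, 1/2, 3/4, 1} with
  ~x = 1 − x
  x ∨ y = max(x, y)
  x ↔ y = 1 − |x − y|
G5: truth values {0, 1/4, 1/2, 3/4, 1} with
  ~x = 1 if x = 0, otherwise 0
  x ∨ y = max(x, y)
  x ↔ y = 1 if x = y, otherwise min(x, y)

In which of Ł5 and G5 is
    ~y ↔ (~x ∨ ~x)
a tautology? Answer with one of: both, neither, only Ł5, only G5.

In Ł5: at x = 0, y = 1/4 the value is 3/4 — not a tautology.
In G5: at x = 0, y = 1/4 the value is 0 — not a tautology.

neither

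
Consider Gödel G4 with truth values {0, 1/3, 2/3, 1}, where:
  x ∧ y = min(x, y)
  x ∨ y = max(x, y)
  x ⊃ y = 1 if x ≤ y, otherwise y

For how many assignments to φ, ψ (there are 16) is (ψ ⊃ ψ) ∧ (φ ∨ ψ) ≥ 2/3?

12

φ = 0, ψ = 0 ↦ 0  <
φ = 0, ψ = 1/3 ↦ 1/3  <
φ = 0, ψ = 2/3 ↦ 2/3  ≥
φ = 0, ψ = 1 ↦ 1  ≥
φ = 1/3, ψ = 0 ↦ 1/3  <
φ = 1/3, ψ = 1/3 ↦ 1/3  <
φ = 1/3, ψ = 2/3 ↦ 2/3  ≥
φ = 1/3, ψ = 1 ↦ 1  ≥
φ = 2/3, ψ = 0 ↦ 2/3  ≥
φ = 2/3, ψ = 1/3 ↦ 2/3  ≥
φ = 2/3, ψ = 2/3 ↦ 2/3  ≥
φ = 2/3, ψ = 1 ↦ 1  ≥
φ = 1, ψ = 0 ↦ 1  ≥
φ = 1, ψ = 1/3 ↦ 1  ≥
φ = 1, ψ = 2/3 ↦ 1  ≥
φ = 1, ψ = 1 ↦ 1  ≥
So 12 of the 16 assignments meet the threshold.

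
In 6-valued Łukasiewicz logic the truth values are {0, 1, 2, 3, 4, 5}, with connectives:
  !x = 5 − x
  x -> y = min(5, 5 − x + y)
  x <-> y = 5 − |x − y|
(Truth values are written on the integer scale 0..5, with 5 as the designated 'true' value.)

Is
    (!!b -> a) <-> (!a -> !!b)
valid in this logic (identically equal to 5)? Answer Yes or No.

Counterexample: take a = 0, b = 0.
!b = !0 = 5
!!b = !5 = 0
!!b -> a = 0 -> 0 = 5
!a = !0 = 5
!b = !0 = 5
!!b = !5 = 0
!a -> !!b = 5 -> 0 = 0
(!!b -> a) <-> (!a -> !!b) = 5 <-> 0 = 0
This gives 0 ≠ 5.

No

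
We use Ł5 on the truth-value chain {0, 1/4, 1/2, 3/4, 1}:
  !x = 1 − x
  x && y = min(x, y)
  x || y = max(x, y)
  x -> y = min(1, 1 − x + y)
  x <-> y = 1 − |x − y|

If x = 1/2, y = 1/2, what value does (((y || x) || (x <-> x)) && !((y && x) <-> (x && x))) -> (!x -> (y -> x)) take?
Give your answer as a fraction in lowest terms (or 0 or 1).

1

y || x = 1/2 || 1/2 = 1/2
x <-> x = 1/2 <-> 1/2 = 1
(y || x) || (x <-> x) = 1/2 || 1 = 1
y && x = 1/2 && 1/2 = 1/2
x && x = 1/2 && 1/2 = 1/2
(y && x) <-> (x && x) = 1/2 <-> 1/2 = 1
!((y && x) <-> (x && x)) = !1 = 0
((y || x) || (x <-> x)) && !((y && x) <-> (x && x)) = 1 && 0 = 0
!x = !1/2 = 1/2
y -> x = 1/2 -> 1/2 = 1
!x -> (y -> x) = 1/2 -> 1 = 1
(((y || x) || (x <-> x)) && !((y && x) <-> (x && x))) -> (!x -> (y -> x)) = 0 -> 1 = 1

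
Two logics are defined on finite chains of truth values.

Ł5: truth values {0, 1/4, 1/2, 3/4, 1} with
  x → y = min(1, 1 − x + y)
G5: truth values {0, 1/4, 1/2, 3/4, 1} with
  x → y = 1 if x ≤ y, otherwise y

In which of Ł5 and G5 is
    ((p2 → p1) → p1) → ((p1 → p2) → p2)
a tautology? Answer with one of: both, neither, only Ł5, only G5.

In Ł5: every assignment gives 1 — tautology.
In G5: at p1 = 0, p2 = 1/4 the value is 1/4 — not a tautology.

only Ł5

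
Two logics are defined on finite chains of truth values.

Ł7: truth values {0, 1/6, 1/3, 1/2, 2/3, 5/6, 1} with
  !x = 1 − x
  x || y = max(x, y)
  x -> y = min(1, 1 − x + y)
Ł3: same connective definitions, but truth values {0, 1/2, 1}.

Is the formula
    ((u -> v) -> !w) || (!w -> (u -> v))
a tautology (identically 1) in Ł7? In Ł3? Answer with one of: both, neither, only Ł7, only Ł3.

both

In Ł7: every assignment gives 1 — tautology.
In Ł3: every assignment gives 1 — tautology.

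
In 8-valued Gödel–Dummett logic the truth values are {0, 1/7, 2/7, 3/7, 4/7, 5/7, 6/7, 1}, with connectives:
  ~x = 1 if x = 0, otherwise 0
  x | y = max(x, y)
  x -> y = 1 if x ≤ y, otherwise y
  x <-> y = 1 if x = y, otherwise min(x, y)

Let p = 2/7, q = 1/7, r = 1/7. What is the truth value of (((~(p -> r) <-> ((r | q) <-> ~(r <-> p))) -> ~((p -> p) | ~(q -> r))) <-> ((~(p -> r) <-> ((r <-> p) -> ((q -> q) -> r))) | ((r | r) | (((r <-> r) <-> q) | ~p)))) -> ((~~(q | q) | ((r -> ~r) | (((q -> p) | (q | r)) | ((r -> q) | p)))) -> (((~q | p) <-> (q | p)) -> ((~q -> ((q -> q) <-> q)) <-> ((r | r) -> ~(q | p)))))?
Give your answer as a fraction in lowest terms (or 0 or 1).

p -> r = 2/7 -> 1/7 = 1/7
~(p -> r) = ~1/7 = 0
r | q = 1/7 | 1/7 = 1/7
r <-> p = 1/7 <-> 2/7 = 1/7
~(r <-> p) = ~1/7 = 0
(r | q) <-> ~(r <-> p) = 1/7 <-> 0 = 0
~(p -> r) <-> ((r | q) <-> ~(r <-> p)) = 0 <-> 0 = 1
p -> p = 2/7 -> 2/7 = 1
q -> r = 1/7 -> 1/7 = 1
~(q -> r) = ~1 = 0
(p -> p) | ~(q -> r) = 1 | 0 = 1
~((p -> p) | ~(q -> r)) = ~1 = 0
(~(p -> r) <-> ((r | q) <-> ~(r <-> p))) -> ~((p -> p) | ~(q -> r)) = 1 -> 0 = 0
p -> r = 2/7 -> 1/7 = 1/7
~(p -> r) = ~1/7 = 0
r <-> p = 1/7 <-> 2/7 = 1/7
q -> q = 1/7 -> 1/7 = 1
(q -> q) -> r = 1 -> 1/7 = 1/7
(r <-> p) -> ((q -> q) -> r) = 1/7 -> 1/7 = 1
~(p -> r) <-> ((r <-> p) -> ((q -> q) -> r)) = 0 <-> 1 = 0
r | r = 1/7 | 1/7 = 1/7
r <-> r = 1/7 <-> 1/7 = 1
(r <-> r) <-> q = 1 <-> 1/7 = 1/7
~p = ~2/7 = 0
((r <-> r) <-> q) | ~p = 1/7 | 0 = 1/7
(r | r) | (((r <-> r) <-> q) | ~p) = 1/7 | 1/7 = 1/7
(~(p -> r) <-> ((r <-> p) -> ((q -> q) -> r))) | ((r | r) | (((r <-> r) <-> q) | ~p)) = 0 | 1/7 = 1/7
((~(p -> r) <-> ((r | q) <-> ~(r <-> p))) -> ~((p -> p) | ~(q -> r))) <-> ((~(p -> r) <-> ((r <-> p) -> ((q -> q) -> r))) | ((r | r) | (((r <-> r) <-> q) | ~p))) = 0 <-> 1/7 = 0
q | q = 1/7 | 1/7 = 1/7
~(q | q) = ~1/7 = 0
~~(q | q) = ~0 = 1
~r = ~1/7 = 0
r -> ~r = 1/7 -> 0 = 0
q -> p = 1/7 -> 2/7 = 1
q | r = 1/7 | 1/7 = 1/7
(q -> p) | (q | r) = 1 | 1/7 = 1
r -> q = 1/7 -> 1/7 = 1
(r -> q) | p = 1 | 2/7 = 1
((q -> p) | (q | r)) | ((r -> q) | p) = 1 | 1 = 1
(r -> ~r) | (((q -> p) | (q | r)) | ((r -> q) | p)) = 0 | 1 = 1
~~(q | q) | ((r -> ~r) | (((q -> p) | (q | r)) | ((r -> q) | p))) = 1 | 1 = 1
~q = ~1/7 = 0
~q | p = 0 | 2/7 = 2/7
q | p = 1/7 | 2/7 = 2/7
(~q | p) <-> (q | p) = 2/7 <-> 2/7 = 1
~q = ~1/7 = 0
q -> q = 1/7 -> 1/7 = 1
(q -> q) <-> q = 1 <-> 1/7 = 1/7
~q -> ((q -> q) <-> q) = 0 -> 1/7 = 1
r | r = 1/7 | 1/7 = 1/7
q | p = 1/7 | 2/7 = 2/7
~(q | p) = ~2/7 = 0
(r | r) -> ~(q | p) = 1/7 -> 0 = 0
(~q -> ((q -> q) <-> q)) <-> ((r | r) -> ~(q | p)) = 1 <-> 0 = 0
((~q | p) <-> (q | p)) -> ((~q -> ((q -> q) <-> q)) <-> ((r | r) -> ~(q | p))) = 1 -> 0 = 0
(~~(q | q) | ((r -> ~r) | (((q -> p) | (q | r)) | ((r -> q) | p)))) -> (((~q | p) <-> (q | p)) -> ((~q -> ((q -> q) <-> q)) <-> ((r | r) -> ~(q | p)))) = 1 -> 0 = 0
(((~(p -> r) <-> ((r | q) <-> ~(r <-> p))) -> ~((p -> p) | ~(q -> r))) <-> ((~(p -> r) <-> ((r <-> p) -> ((q -> q) -> r))) | ((r | r) | (((r <-> r) <-> q) | ~p)))) -> ((~~(q | q) | ((r -> ~r) | (((q -> p) | (q | r)) | ((r -> q) | p)))) -> (((~q | p) <-> (q | p)) -> ((~q -> ((q -> q) <-> q)) <-> ((r | r) -> ~(q | p))))) = 0 -> 0 = 1

1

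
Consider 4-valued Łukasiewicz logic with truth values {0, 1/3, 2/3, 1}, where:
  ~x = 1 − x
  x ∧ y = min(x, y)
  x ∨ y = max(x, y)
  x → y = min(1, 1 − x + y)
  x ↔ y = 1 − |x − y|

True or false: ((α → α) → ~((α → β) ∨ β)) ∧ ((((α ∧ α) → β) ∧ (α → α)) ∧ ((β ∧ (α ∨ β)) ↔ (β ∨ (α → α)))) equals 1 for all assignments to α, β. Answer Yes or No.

Counterexample: take α = 0, β = 0.
α → α = 0 → 0 = 1
α → β = 0 → 0 = 1
(α → β) ∨ β = 1 ∨ 0 = 1
~((α → β) ∨ β) = ~1 = 0
(α → α) → ~((α → β) ∨ β) = 1 → 0 = 0
α ∧ α = 0 ∧ 0 = 0
(α ∧ α) → β = 0 → 0 = 1
α → α = 0 → 0 = 1
((α ∧ α) → β) ∧ (α → α) = 1 ∧ 1 = 1
α ∨ β = 0 ∨ 0 = 0
β ∧ (α ∨ β) = 0 ∧ 0 = 0
α → α = 0 → 0 = 1
β ∨ (α → α) = 0 ∨ 1 = 1
(β ∧ (α ∨ β)) ↔ (β ∨ (α → α)) = 0 ↔ 1 = 0
(((α ∧ α) → β) ∧ (α → α)) ∧ ((β ∧ (α ∨ β)) ↔ (β ∨ (α → α))) = 1 ∧ 0 = 0
((α → α) → ~((α → β) ∨ β)) ∧ ((((α ∧ α) → β) ∧ (α → α)) ∧ ((β ∧ (α ∨ β)) ↔ (β ∨ (α → α)))) = 0 ∧ 0 = 0
This gives 0 ≠ 1.

No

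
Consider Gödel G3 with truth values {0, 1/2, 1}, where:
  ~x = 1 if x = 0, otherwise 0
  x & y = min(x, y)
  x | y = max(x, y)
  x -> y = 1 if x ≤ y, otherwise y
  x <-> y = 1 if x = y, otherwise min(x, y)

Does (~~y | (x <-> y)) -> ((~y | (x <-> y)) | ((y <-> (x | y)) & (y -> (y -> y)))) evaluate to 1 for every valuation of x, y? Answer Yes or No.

Counterexample: take x = 1, y = 1/2.
~y = ~1/2 = 0
~~y = ~0 = 1
x <-> y = 1 <-> 1/2 = 1/2
~~y | (x <-> y) = 1 | 1/2 = 1
~y = ~1/2 = 0
x <-> y = 1 <-> 1/2 = 1/2
~y | (x <-> y) = 0 | 1/2 = 1/2
x | y = 1 | 1/2 = 1
y <-> (x | y) = 1/2 <-> 1 = 1/2
y -> y = 1/2 -> 1/2 = 1
y -> (y -> y) = 1/2 -> 1 = 1
(y <-> (x | y)) & (y -> (y -> y)) = 1/2 & 1 = 1/2
(~y | (x <-> y)) | ((y <-> (x | y)) & (y -> (y -> y))) = 1/2 | 1/2 = 1/2
(~~y | (x <-> y)) -> ((~y | (x <-> y)) | ((y <-> (x | y)) & (y -> (y -> y)))) = 1 -> 1/2 = 1/2
This gives 1/2 ≠ 1.

No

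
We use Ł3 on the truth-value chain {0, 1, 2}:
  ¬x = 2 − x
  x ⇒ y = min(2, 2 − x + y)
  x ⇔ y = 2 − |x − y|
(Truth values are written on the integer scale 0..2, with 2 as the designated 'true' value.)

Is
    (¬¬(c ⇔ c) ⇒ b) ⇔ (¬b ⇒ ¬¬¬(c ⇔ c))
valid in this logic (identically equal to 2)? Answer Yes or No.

Yes

b = 0, c = 0 ↦ 2
b = 0, c = 1 ↦ 2
b = 0, c = 2 ↦ 2
b = 1, c = 0 ↦ 2
b = 1, c = 1 ↦ 2
b = 1, c = 2 ↦ 2
b = 2, c = 0 ↦ 2
b = 2, c = 1 ↦ 2
b = 2, c = 2 ↦ 2
Every assignment gives a value ≥ 2.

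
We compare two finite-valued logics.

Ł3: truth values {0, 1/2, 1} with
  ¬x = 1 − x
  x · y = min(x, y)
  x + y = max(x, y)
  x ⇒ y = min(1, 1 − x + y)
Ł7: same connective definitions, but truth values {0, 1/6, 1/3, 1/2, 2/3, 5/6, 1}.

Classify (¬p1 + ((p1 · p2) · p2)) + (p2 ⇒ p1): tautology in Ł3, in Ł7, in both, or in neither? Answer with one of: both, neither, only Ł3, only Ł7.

In Ł3: at p1 = 1/2, p2 = 1 the value is 1/2 — not a tautology.
In Ł7: at p1 = 1/6, p2 = 1/3 the value is 5/6 — not a tautology.

neither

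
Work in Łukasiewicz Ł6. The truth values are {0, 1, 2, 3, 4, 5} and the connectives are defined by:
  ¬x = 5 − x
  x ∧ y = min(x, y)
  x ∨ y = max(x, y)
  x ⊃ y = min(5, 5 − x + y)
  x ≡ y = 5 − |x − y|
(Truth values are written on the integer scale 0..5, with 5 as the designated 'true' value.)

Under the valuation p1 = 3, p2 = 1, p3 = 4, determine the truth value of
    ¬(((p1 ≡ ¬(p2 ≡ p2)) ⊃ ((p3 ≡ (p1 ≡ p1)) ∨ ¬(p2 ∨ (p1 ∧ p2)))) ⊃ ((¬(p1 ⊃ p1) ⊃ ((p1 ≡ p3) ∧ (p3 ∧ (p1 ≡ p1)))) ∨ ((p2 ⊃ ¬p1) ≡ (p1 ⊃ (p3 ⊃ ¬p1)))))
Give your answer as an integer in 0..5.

p2 ≡ p2 = 1 ≡ 1 = 5
¬(p2 ≡ p2) = ¬5 = 0
p1 ≡ ¬(p2 ≡ p2) = 3 ≡ 0 = 2
p1 ≡ p1 = 3 ≡ 3 = 5
p3 ≡ (p1 ≡ p1) = 4 ≡ 5 = 4
p1 ∧ p2 = 3 ∧ 1 = 1
p2 ∨ (p1 ∧ p2) = 1 ∨ 1 = 1
¬(p2 ∨ (p1 ∧ p2)) = ¬1 = 4
(p3 ≡ (p1 ≡ p1)) ∨ ¬(p2 ∨ (p1 ∧ p2)) = 4 ∨ 4 = 4
(p1 ≡ ¬(p2 ≡ p2)) ⊃ ((p3 ≡ (p1 ≡ p1)) ∨ ¬(p2 ∨ (p1 ∧ p2))) = 2 ⊃ 4 = 5
p1 ⊃ p1 = 3 ⊃ 3 = 5
¬(p1 ⊃ p1) = ¬5 = 0
p1 ≡ p3 = 3 ≡ 4 = 4
p1 ≡ p1 = 3 ≡ 3 = 5
p3 ∧ (p1 ≡ p1) = 4 ∧ 5 = 4
(p1 ≡ p3) ∧ (p3 ∧ (p1 ≡ p1)) = 4 ∧ 4 = 4
¬(p1 ⊃ p1) ⊃ ((p1 ≡ p3) ∧ (p3 ∧ (p1 ≡ p1))) = 0 ⊃ 4 = 5
¬p1 = ¬3 = 2
p2 ⊃ ¬p1 = 1 ⊃ 2 = 5
¬p1 = ¬3 = 2
p3 ⊃ ¬p1 = 4 ⊃ 2 = 3
p1 ⊃ (p3 ⊃ ¬p1) = 3 ⊃ 3 = 5
(p2 ⊃ ¬p1) ≡ (p1 ⊃ (p3 ⊃ ¬p1)) = 5 ≡ 5 = 5
(¬(p1 ⊃ p1) ⊃ ((p1 ≡ p3) ∧ (p3 ∧ (p1 ≡ p1)))) ∨ ((p2 ⊃ ¬p1) ≡ (p1 ⊃ (p3 ⊃ ¬p1))) = 5 ∨ 5 = 5
((p1 ≡ ¬(p2 ≡ p2)) ⊃ ((p3 ≡ (p1 ≡ p1)) ∨ ¬(p2 ∨ (p1 ∧ p2)))) ⊃ ((¬(p1 ⊃ p1) ⊃ ((p1 ≡ p3) ∧ (p3 ∧ (p1 ≡ p1)))) ∨ ((p2 ⊃ ¬p1) ≡ (p1 ⊃ (p3 ⊃ ¬p1)))) = 5 ⊃ 5 = 5
¬(((p1 ≡ ¬(p2 ≡ p2)) ⊃ ((p3 ≡ (p1 ≡ p1)) ∨ ¬(p2 ∨ (p1 ∧ p2)))) ⊃ ((¬(p1 ⊃ p1) ⊃ ((p1 ≡ p3) ∧ (p3 ∧ (p1 ≡ p1)))) ∨ ((p2 ⊃ ¬p1) ≡ (p1 ⊃ (p3 ⊃ ¬p1))))) = ¬5 = 0

0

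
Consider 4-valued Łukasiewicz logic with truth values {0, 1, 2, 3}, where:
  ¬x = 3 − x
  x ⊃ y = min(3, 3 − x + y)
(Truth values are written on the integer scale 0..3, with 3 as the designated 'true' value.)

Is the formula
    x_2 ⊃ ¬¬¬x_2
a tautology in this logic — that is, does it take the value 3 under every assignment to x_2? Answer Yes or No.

No

Counterexample: take x_2 = 2.
¬x_2 = ¬2 = 1
¬¬x_2 = ¬1 = 2
¬¬¬x_2 = ¬2 = 1
x_2 ⊃ ¬¬¬x_2 = 2 ⊃ 1 = 2
This gives 2 ≠ 3.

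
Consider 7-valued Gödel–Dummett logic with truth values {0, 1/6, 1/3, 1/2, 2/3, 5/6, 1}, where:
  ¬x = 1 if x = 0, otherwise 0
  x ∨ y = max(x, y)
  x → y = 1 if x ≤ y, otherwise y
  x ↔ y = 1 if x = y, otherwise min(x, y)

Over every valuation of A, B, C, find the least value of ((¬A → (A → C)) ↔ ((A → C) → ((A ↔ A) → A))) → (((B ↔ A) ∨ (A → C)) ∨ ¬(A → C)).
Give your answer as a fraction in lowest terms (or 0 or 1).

Take A = 1/3, B = 0, C = 1/6:
¬A = ¬1/3 = 0
A → C = 1/3 → 1/6 = 1/6
¬A → (A → C) = 0 → 1/6 = 1
A → C = 1/3 → 1/6 = 1/6
A ↔ A = 1/3 ↔ 1/3 = 1
(A ↔ A) → A = 1 → 1/3 = 1/3
(A → C) → ((A ↔ A) → A) = 1/6 → 1/3 = 1
(¬A → (A → C)) ↔ ((A → C) → ((A ↔ A) → A)) = 1 ↔ 1 = 1
B ↔ A = 0 ↔ 1/3 = 0
A → C = 1/3 → 1/6 = 1/6
(B ↔ A) ∨ (A → C) = 0 ∨ 1/6 = 1/6
A → C = 1/3 → 1/6 = 1/6
¬(A → C) = ¬1/6 = 0
((B ↔ A) ∨ (A → C)) ∨ ¬(A → C) = 1/6 ∨ 0 = 1/6
((¬A → (A → C)) ↔ ((A → C) → ((A ↔ A) → A))) → (((B ↔ A) ∨ (A → C)) ∨ ¬(A → C)) = 1 → 1/6 = 1/6
No assignment yields a value below 1/6, so this is the minimum.

1/6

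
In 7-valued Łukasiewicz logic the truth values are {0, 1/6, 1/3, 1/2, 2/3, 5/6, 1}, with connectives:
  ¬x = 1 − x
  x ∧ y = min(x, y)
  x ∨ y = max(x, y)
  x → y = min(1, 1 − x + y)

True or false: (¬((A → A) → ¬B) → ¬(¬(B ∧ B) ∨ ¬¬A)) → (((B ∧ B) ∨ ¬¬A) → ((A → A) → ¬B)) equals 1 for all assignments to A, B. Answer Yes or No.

No

Counterexample: take A = 0, B = 2/3.
A → A = 0 → 0 = 1
¬B = ¬2/3 = 1/3
(A → A) → ¬B = 1 → 1/3 = 1/3
¬((A → A) → ¬B) = ¬1/3 = 2/3
B ∧ B = 2/3 ∧ 2/3 = 2/3
¬(B ∧ B) = ¬2/3 = 1/3
¬A = ¬0 = 1
¬¬A = ¬1 = 0
¬(B ∧ B) ∨ ¬¬A = 1/3 ∨ 0 = 1/3
¬(¬(B ∧ B) ∨ ¬¬A) = ¬1/3 = 2/3
¬((A → A) → ¬B) → ¬(¬(B ∧ B) ∨ ¬¬A) = 2/3 → 2/3 = 1
B ∧ B = 2/3 ∧ 2/3 = 2/3
¬A = ¬0 = 1
¬¬A = ¬1 = 0
(B ∧ B) ∨ ¬¬A = 2/3 ∨ 0 = 2/3
A → A = 0 → 0 = 1
¬B = ¬2/3 = 1/3
(A → A) → ¬B = 1 → 1/3 = 1/3
((B ∧ B) ∨ ¬¬A) → ((A → A) → ¬B) = 2/3 → 1/3 = 2/3
(¬((A → A) → ¬B) → ¬(¬(B ∧ B) ∨ ¬¬A)) → (((B ∧ B) ∨ ¬¬A) → ((A → A) → ¬B)) = 1 → 2/3 = 2/3
This gives 2/3 ≠ 1.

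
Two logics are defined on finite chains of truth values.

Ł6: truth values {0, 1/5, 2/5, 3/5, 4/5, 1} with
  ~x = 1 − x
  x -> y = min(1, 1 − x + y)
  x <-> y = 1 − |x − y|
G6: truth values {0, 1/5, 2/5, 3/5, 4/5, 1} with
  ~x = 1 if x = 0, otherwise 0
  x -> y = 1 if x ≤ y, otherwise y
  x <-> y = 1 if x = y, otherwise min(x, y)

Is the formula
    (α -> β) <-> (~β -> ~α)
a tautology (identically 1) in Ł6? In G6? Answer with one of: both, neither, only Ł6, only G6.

In Ł6: every assignment gives 1 — tautology.
In G6: at α = 2/5, β = 1/5 the value is 1/5 — not a tautology.

only Ł6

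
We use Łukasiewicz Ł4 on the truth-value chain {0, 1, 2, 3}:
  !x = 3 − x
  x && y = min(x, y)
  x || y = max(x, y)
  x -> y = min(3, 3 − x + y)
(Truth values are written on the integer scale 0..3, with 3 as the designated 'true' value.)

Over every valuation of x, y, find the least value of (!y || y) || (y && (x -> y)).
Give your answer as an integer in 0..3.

Take x = 0, y = 1:
!y = !1 = 2
!y || y = 2 || 1 = 2
x -> y = 0 -> 1 = 3
y && (x -> y) = 1 && 3 = 1
(!y || y) || (y && (x -> y)) = 2 || 1 = 2
No assignment yields a value below 2, so this is the minimum.

2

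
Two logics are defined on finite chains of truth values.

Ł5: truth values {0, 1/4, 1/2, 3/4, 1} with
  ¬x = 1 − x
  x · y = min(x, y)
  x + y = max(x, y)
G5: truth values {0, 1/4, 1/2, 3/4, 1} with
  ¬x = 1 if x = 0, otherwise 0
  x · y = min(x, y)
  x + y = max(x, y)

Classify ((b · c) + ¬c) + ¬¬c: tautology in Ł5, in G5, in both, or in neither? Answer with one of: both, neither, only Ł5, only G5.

In Ł5: at b = 0, c = 1/4 the value is 3/4 — not a tautology.
In G5: every assignment gives 1 — tautology.

only G5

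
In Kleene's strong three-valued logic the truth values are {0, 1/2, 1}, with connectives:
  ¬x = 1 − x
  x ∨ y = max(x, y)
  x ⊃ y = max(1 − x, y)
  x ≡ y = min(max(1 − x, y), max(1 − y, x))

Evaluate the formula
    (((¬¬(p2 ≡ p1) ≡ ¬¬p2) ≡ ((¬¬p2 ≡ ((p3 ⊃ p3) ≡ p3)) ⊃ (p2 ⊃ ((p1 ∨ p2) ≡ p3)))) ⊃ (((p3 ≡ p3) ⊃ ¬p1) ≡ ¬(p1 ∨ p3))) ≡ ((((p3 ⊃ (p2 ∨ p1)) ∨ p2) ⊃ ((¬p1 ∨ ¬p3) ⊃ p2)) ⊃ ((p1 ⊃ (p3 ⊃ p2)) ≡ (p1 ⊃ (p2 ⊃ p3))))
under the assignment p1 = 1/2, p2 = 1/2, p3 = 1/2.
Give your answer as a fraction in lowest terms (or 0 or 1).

p2 ≡ p1 = 1/2 ≡ 1/2 = 1/2
¬(p2 ≡ p1) = ¬1/2 = 1/2
¬¬(p2 ≡ p1) = ¬1/2 = 1/2
¬p2 = ¬1/2 = 1/2
¬¬p2 = ¬1/2 = 1/2
¬¬(p2 ≡ p1) ≡ ¬¬p2 = 1/2 ≡ 1/2 = 1/2
¬p2 = ¬1/2 = 1/2
¬¬p2 = ¬1/2 = 1/2
p3 ⊃ p3 = 1/2 ⊃ 1/2 = 1/2
(p3 ⊃ p3) ≡ p3 = 1/2 ≡ 1/2 = 1/2
¬¬p2 ≡ ((p3 ⊃ p3) ≡ p3) = 1/2 ≡ 1/2 = 1/2
p1 ∨ p2 = 1/2 ∨ 1/2 = 1/2
(p1 ∨ p2) ≡ p3 = 1/2 ≡ 1/2 = 1/2
p2 ⊃ ((p1 ∨ p2) ≡ p3) = 1/2 ⊃ 1/2 = 1/2
(¬¬p2 ≡ ((p3 ⊃ p3) ≡ p3)) ⊃ (p2 ⊃ ((p1 ∨ p2) ≡ p3)) = 1/2 ⊃ 1/2 = 1/2
(¬¬(p2 ≡ p1) ≡ ¬¬p2) ≡ ((¬¬p2 ≡ ((p3 ⊃ p3) ≡ p3)) ⊃ (p2 ⊃ ((p1 ∨ p2) ≡ p3))) = 1/2 ≡ 1/2 = 1/2
p3 ≡ p3 = 1/2 ≡ 1/2 = 1/2
¬p1 = ¬1/2 = 1/2
(p3 ≡ p3) ⊃ ¬p1 = 1/2 ⊃ 1/2 = 1/2
p1 ∨ p3 = 1/2 ∨ 1/2 = 1/2
¬(p1 ∨ p3) = ¬1/2 = 1/2
((p3 ≡ p3) ⊃ ¬p1) ≡ ¬(p1 ∨ p3) = 1/2 ≡ 1/2 = 1/2
((¬¬(p2 ≡ p1) ≡ ¬¬p2) ≡ ((¬¬p2 ≡ ((p3 ⊃ p3) ≡ p3)) ⊃ (p2 ⊃ ((p1 ∨ p2) ≡ p3)))) ⊃ (((p3 ≡ p3) ⊃ ¬p1) ≡ ¬(p1 ∨ p3)) = 1/2 ⊃ 1/2 = 1/2
p2 ∨ p1 = 1/2 ∨ 1/2 = 1/2
p3 ⊃ (p2 ∨ p1) = 1/2 ⊃ 1/2 = 1/2
(p3 ⊃ (p2 ∨ p1)) ∨ p2 = 1/2 ∨ 1/2 = 1/2
¬p1 = ¬1/2 = 1/2
¬p3 = ¬1/2 = 1/2
¬p1 ∨ ¬p3 = 1/2 ∨ 1/2 = 1/2
(¬p1 ∨ ¬p3) ⊃ p2 = 1/2 ⊃ 1/2 = 1/2
((p3 ⊃ (p2 ∨ p1)) ∨ p2) ⊃ ((¬p1 ∨ ¬p3) ⊃ p2) = 1/2 ⊃ 1/2 = 1/2
p3 ⊃ p2 = 1/2 ⊃ 1/2 = 1/2
p1 ⊃ (p3 ⊃ p2) = 1/2 ⊃ 1/2 = 1/2
p2 ⊃ p3 = 1/2 ⊃ 1/2 = 1/2
p1 ⊃ (p2 ⊃ p3) = 1/2 ⊃ 1/2 = 1/2
(p1 ⊃ (p3 ⊃ p2)) ≡ (p1 ⊃ (p2 ⊃ p3)) = 1/2 ≡ 1/2 = 1/2
(((p3 ⊃ (p2 ∨ p1)) ∨ p2) ⊃ ((¬p1 ∨ ¬p3) ⊃ p2)) ⊃ ((p1 ⊃ (p3 ⊃ p2)) ≡ (p1 ⊃ (p2 ⊃ p3))) = 1/2 ⊃ 1/2 = 1/2
(((¬¬(p2 ≡ p1) ≡ ¬¬p2) ≡ ((¬¬p2 ≡ ((p3 ⊃ p3) ≡ p3)) ⊃ (p2 ⊃ ((p1 ∨ p2) ≡ p3)))) ⊃ (((p3 ≡ p3) ⊃ ¬p1) ≡ ¬(p1 ∨ p3))) ≡ ((((p3 ⊃ (p2 ∨ p1)) ∨ p2) ⊃ ((¬p1 ∨ ¬p3) ⊃ p2)) ⊃ ((p1 ⊃ (p3 ⊃ p2)) ≡ (p1 ⊃ (p2 ⊃ p3)))) = 1/2 ≡ 1/2 = 1/2

1/2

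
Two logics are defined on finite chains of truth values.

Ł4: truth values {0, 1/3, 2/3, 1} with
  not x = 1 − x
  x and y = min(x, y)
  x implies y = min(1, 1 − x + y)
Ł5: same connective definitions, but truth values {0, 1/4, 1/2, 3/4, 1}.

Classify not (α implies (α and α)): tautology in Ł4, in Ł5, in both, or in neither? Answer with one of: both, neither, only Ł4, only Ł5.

neither

In Ł4: at α = 0 the value is 0 — not a tautology.
In Ł5: at α = 0 the value is 0 — not a tautology.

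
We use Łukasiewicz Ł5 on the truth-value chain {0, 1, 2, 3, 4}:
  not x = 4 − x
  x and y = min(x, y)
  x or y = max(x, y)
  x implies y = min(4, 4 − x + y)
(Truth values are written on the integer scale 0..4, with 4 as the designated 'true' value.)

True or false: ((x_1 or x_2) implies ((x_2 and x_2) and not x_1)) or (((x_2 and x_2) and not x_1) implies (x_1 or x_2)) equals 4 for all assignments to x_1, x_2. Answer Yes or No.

At x_1 = 4, x_2 = 2, for instance:
x_1 or x_2 = 4 or 2 = 4
x_2 and x_2 = 2 and 2 = 2
not x_1 = not 4 = 0
(x_2 and x_2) and not x_1 = 2 and 0 = 0
(x_1 or x_2) implies ((x_2 and x_2) and not x_1) = 4 implies 0 = 0
((x_2 and x_2) and not x_1) implies (x_1 or x_2) = 0 implies 4 = 4
((x_1 or x_2) implies ((x_2 and x_2) and not x_1)) or (((x_2 and x_2) and not x_1) implies (x_1 or x_2)) = 0 or 4 = 4
and checking the remaining 24 assignments likewise gives ≥ 4 in every case.

Yes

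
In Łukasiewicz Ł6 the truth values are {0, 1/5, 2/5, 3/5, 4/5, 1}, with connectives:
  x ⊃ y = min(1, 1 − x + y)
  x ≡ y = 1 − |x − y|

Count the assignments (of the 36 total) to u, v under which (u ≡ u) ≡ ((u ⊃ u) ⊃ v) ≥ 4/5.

12

value 1: 6 assignments (counts)
value 4/5: 6 assignments (counts)
value 3/5: 6 assignments
value 2/5: 6 assignments
value 1/5: 6 assignments
value 0: 6 assignments
So 12 of the 36 assignments meet the threshold.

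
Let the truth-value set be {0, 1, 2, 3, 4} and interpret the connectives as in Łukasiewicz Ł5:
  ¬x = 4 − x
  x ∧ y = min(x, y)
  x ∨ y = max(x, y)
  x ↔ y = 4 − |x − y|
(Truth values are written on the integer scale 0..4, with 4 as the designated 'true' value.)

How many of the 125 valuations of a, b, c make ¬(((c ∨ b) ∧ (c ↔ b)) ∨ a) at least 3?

value 4: 3 assignments (counts)
value 3: 17 assignments (counts)
value 2: 37 assignments
value 1: 39 assignments
value 0: 29 assignments
So 20 of the 125 assignments meet the threshold.

20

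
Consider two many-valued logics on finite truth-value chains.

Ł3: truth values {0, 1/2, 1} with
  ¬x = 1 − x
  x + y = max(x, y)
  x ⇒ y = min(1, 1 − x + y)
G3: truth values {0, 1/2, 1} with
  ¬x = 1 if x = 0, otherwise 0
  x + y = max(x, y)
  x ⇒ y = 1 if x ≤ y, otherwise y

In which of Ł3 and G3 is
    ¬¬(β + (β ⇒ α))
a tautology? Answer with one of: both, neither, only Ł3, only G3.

In Ł3: at α = 0, β = 1/2 the value is 1/2 — not a tautology.
In G3: every assignment gives 1 — tautology.

only G3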